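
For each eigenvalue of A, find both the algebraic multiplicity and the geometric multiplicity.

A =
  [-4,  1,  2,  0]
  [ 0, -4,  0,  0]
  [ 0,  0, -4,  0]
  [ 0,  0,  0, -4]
λ = -4: alg = 4, geom = 3

Step 1 — factor the characteristic polynomial to read off the algebraic multiplicities:
  χ_A(x) = (x + 4)^4

Step 2 — compute geometric multiplicities via the rank-nullity identity g(λ) = n − rank(A − λI):
  rank(A − (-4)·I) = 1, so dim ker(A − (-4)·I) = n − 1 = 3

Summary:
  λ = -4: algebraic multiplicity = 4, geometric multiplicity = 3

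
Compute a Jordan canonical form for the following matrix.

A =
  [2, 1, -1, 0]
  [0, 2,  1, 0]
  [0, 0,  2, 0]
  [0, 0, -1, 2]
J_3(2) ⊕ J_1(2)

The characteristic polynomial is
  det(x·I − A) = x^4 - 8*x^3 + 24*x^2 - 32*x + 16 = (x - 2)^4

Eigenvalues and multiplicities (the geometric multiplicity of λ is n − rank(A − λI), which equals the number of Jordan blocks for λ):
  λ = 2: algebraic multiplicity = 4, geometric multiplicity = 2

Determining the block sizes for each eigenvalue:
  λ = 2: with am = 4 and gm = 2, the partition is not yet determined (e.g. several partitions of 4 into 2 parts exist). Let N = A − (2)·I. Computing rank(N^1) = 2, rank(N^2) = 1, rank(N^3) = 0; the number of blocks of size ≥ j is rank(N^{j−1}) − rank(N^j), giving [2, 1, 1]. So we have 1 block(s) of size 3, 1 block(s) of size 1 → block sizes [3, 1]

Assembling the blocks gives a Jordan form
J =
  [2, 1, 0, 0]
  [0, 2, 1, 0]
  [0, 0, 2, 0]
  [0, 0, 0, 2]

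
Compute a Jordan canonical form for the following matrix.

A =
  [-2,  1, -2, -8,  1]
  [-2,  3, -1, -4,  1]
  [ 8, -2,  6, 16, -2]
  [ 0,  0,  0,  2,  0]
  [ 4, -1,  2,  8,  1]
J_3(2) ⊕ J_1(2) ⊕ J_1(2)

The characteristic polynomial is
  det(x·I − A) = x^5 - 10*x^4 + 40*x^3 - 80*x^2 + 80*x - 32 = (x - 2)^5

Eigenvalues and multiplicities (the geometric multiplicity of λ is n − rank(A − λI), which equals the number of Jordan blocks for λ):
  λ = 2: algebraic multiplicity = 5, geometric multiplicity = 3

Determining the block sizes for each eigenvalue:
  λ = 2: with am = 5 and gm = 3, the partition is not yet determined (e.g. several partitions of 5 into 3 parts exist). Let N = A − (2)·I. Computing rank(N^1) = 2, rank(N^2) = 1, rank(N^3) = 0; the number of blocks of size ≥ j is rank(N^{j−1}) − rank(N^j), giving [3, 1, 1]. So we have 1 block(s) of size 3, 2 block(s) of size 1 → block sizes [3, 1, 1]

Assembling the blocks gives a Jordan form
J =
  [2, 1, 0, 0, 0]
  [0, 2, 1, 0, 0]
  [0, 0, 2, 0, 0]
  [0, 0, 0, 2, 0]
  [0, 0, 0, 0, 2]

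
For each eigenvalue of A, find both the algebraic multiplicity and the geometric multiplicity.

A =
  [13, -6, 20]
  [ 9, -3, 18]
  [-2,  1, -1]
λ = 3: alg = 3, geom = 1

Step 1 — factor the characteristic polynomial to read off the algebraic multiplicities:
  χ_A(x) = (x - 3)^3

Step 2 — compute geometric multiplicities via the rank-nullity identity g(λ) = n − rank(A − λI):
  rank(A − (3)·I) = 2, so dim ker(A − (3)·I) = n − 2 = 1

Summary:
  λ = 3: algebraic multiplicity = 3, geometric multiplicity = 1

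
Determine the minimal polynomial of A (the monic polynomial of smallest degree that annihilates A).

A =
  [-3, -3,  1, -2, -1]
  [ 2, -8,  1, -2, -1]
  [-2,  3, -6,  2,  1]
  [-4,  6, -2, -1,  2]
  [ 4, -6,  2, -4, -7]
x^2 + 10*x + 25

The characteristic polynomial is χ_A(x) = (x + 5)^5, so the eigenvalues are known. The minimal polynomial is
  m_A(x) = Π_λ (x − λ)^{k_λ}
where k_λ is the size of the *largest* Jordan block for λ (equivalently, the smallest k with (A − λI)^k v = 0 for every generalised eigenvector v of λ).

  λ = -5: largest Jordan block has size 2, contributing (x + 5)^2

So m_A(x) = (x + 5)^2 = x^2 + 10*x + 25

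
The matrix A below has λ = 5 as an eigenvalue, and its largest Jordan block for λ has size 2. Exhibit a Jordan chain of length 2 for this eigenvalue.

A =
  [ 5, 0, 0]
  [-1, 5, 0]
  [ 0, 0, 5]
A Jordan chain for λ = 5 of length 2:
v_1 = (0, -1, 0)ᵀ
v_2 = (1, 0, 0)ᵀ

Let N = A − (5)·I. We want v_2 with N^2 v_2 = 0 but N^1 v_2 ≠ 0; then v_{j-1} := N · v_j for j = 2, …, 2.

Pick v_2 = (1, 0, 0)ᵀ.
Then v_1 = N · v_2 = (0, -1, 0)ᵀ.

Sanity check: (A − (5)·I) v_1 = (0, 0, 0)ᵀ = 0. ✓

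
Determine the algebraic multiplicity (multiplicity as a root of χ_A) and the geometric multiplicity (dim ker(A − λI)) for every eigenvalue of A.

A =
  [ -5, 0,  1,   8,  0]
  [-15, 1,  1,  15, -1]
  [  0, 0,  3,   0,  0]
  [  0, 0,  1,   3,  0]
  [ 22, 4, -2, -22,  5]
λ = -5: alg = 1, geom = 1; λ = 3: alg = 4, geom = 2

Step 1 — factor the characteristic polynomial to read off the algebraic multiplicities:
  χ_A(x) = (x - 3)^4*(x + 5)

Step 2 — compute geometric multiplicities via the rank-nullity identity g(λ) = n − rank(A − λI):
  rank(A − (-5)·I) = 4, so dim ker(A − (-5)·I) = n − 4 = 1
  rank(A − (3)·I) = 3, so dim ker(A − (3)·I) = n − 3 = 2

Summary:
  λ = -5: algebraic multiplicity = 1, geometric multiplicity = 1
  λ = 3: algebraic multiplicity = 4, geometric multiplicity = 2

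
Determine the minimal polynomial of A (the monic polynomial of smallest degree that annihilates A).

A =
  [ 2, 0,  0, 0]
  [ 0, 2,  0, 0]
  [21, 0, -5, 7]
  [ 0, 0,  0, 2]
x^2 + 3*x - 10

The characteristic polynomial is χ_A(x) = (x - 2)^3*(x + 5), so the eigenvalues are known. The minimal polynomial is
  m_A(x) = Π_λ (x − λ)^{k_λ}
where k_λ is the size of the *largest* Jordan block for λ (equivalently, the smallest k with (A − λI)^k v = 0 for every generalised eigenvector v of λ).

  λ = -5: largest Jordan block has size 1, contributing (x + 5)
  λ = 2: largest Jordan block has size 1, contributing (x − 2)

So m_A(x) = (x - 2)*(x + 5) = x^2 + 3*x - 10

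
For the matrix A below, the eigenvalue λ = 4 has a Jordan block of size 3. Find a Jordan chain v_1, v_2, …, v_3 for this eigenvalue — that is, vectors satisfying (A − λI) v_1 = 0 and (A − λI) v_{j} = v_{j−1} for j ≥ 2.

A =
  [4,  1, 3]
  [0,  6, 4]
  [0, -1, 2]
A Jordan chain for λ = 4 of length 3:
v_1 = (-1, 0, 0)ᵀ
v_2 = (1, 2, -1)ᵀ
v_3 = (0, 1, 0)ᵀ

Let N = A − (4)·I. We want v_3 with N^3 v_3 = 0 but N^2 v_3 ≠ 0; then v_{j-1} := N · v_j for j = 3, …, 2.

Pick v_3 = (0, 1, 0)ᵀ.
Then v_2 = N · v_3 = (1, 2, -1)ᵀ.
Then v_1 = N · v_2 = (-1, 0, 0)ᵀ.

Sanity check: (A − (4)·I) v_1 = (0, 0, 0)ᵀ = 0. ✓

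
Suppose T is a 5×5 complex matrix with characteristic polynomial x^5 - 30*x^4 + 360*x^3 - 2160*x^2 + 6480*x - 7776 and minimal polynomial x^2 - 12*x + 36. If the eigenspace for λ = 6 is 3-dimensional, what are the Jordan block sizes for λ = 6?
Block sizes for λ = 6: [2, 2, 1]

Step 1 — from the characteristic polynomial, algebraic multiplicity of λ = 6 is 5. From dim ker(T − (6)·I) = 3, there are exactly 3 Jordan blocks for λ = 6.
Step 2 — from the minimal polynomial, the factor (x − 6)^2 tells us the largest block for λ = 6 has size 2.
Step 3 — with total size 5, 3 blocks, and largest block 2, the block sizes (in nonincreasing order) are [2, 2, 1].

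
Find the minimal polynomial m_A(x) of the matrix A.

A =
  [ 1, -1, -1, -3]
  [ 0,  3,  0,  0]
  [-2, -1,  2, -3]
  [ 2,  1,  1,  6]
x^2 - 6*x + 9

The characteristic polynomial is χ_A(x) = (x - 3)^4, so the eigenvalues are known. The minimal polynomial is
  m_A(x) = Π_λ (x − λ)^{k_λ}
where k_λ is the size of the *largest* Jordan block for λ (equivalently, the smallest k with (A − λI)^k v = 0 for every generalised eigenvector v of λ).

  λ = 3: largest Jordan block has size 2, contributing (x − 3)^2

So m_A(x) = (x - 3)^2 = x^2 - 6*x + 9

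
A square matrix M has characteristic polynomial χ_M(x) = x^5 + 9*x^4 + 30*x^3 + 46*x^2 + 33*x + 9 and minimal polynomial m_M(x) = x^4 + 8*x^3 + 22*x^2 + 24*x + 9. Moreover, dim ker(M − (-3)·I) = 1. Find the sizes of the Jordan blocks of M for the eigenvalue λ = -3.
Block sizes for λ = -3: [2]

Step 1 — from the characteristic polynomial, algebraic multiplicity of λ = -3 is 2. From dim ker(M − (-3)·I) = 1, there are exactly 1 Jordan blocks for λ = -3.
Step 2 — from the minimal polynomial, the factor (x + 3)^2 tells us the largest block for λ = -3 has size 2.
Step 3 — with total size 2, 1 blocks, and largest block 2, the block sizes (in nonincreasing order) are [2].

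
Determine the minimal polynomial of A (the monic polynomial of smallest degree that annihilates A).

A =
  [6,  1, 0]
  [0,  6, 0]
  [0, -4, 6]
x^2 - 12*x + 36

The characteristic polynomial is χ_A(x) = (x - 6)^3, so the eigenvalues are known. The minimal polynomial is
  m_A(x) = Π_λ (x − λ)^{k_λ}
where k_λ is the size of the *largest* Jordan block for λ (equivalently, the smallest k with (A − λI)^k v = 0 for every generalised eigenvector v of λ).

  λ = 6: largest Jordan block has size 2, contributing (x − 6)^2

So m_A(x) = (x - 6)^2 = x^2 - 12*x + 36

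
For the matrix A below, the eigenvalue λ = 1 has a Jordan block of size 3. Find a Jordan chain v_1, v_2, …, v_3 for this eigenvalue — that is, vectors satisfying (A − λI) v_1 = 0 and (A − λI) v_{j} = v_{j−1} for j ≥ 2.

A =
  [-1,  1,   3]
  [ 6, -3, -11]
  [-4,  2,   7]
A Jordan chain for λ = 1 of length 3:
v_1 = (-2, 8, -4)ᵀ
v_2 = (-2, 6, -4)ᵀ
v_3 = (1, 0, 0)ᵀ

Let N = A − (1)·I. We want v_3 with N^3 v_3 = 0 but N^2 v_3 ≠ 0; then v_{j-1} := N · v_j for j = 3, …, 2.

Pick v_3 = (1, 0, 0)ᵀ.
Then v_2 = N · v_3 = (-2, 6, -4)ᵀ.
Then v_1 = N · v_2 = (-2, 8, -4)ᵀ.

Sanity check: (A − (1)·I) v_1 = (0, 0, 0)ᵀ = 0. ✓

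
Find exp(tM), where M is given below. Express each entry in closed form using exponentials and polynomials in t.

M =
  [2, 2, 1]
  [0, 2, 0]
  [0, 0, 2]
e^{tM} =
  [exp(2*t), 2*t*exp(2*t), t*exp(2*t)]
  [0, exp(2*t), 0]
  [0, 0, exp(2*t)]

Strategy: write M = P · J · P⁻¹ where J is a Jordan canonical form, so e^{tM} = P · e^{tJ} · P⁻¹, and e^{tJ} can be computed block-by-block.

M has Jordan form
J =
  [2, 1, 0]
  [0, 2, 0]
  [0, 0, 2]
(up to reordering of blocks).

Per-block formulas:
  For a 1×1 block at λ = 2: exp(t · [2]) = [e^(2t)].
  For a 2×2 Jordan block J_2(2): exp(t · J_2(2)) = e^(2t)·(I + t·N), where N is the 2×2 nilpotent shift.

After assembling e^{tJ} and conjugating by P, we get:

e^{tM} =
  [exp(2*t), 2*t*exp(2*t), t*exp(2*t)]
  [0, exp(2*t), 0]
  [0, 0, exp(2*t)]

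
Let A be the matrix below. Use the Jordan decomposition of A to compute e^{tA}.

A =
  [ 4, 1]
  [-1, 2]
e^{tA} =
  [t*exp(3*t) + exp(3*t), t*exp(3*t)]
  [-t*exp(3*t), -t*exp(3*t) + exp(3*t)]

Strategy: write A = P · J · P⁻¹ where J is a Jordan canonical form, so e^{tA} = P · e^{tJ} · P⁻¹, and e^{tJ} can be computed block-by-block.

A has Jordan form
J =
  [3, 1]
  [0, 3]
(up to reordering of blocks).

Per-block formulas:
  For a 2×2 Jordan block J_2(3): exp(t · J_2(3)) = e^(3t)·(I + t·N), where N is the 2×2 nilpotent shift.

After assembling e^{tJ} and conjugating by P, we get:

e^{tA} =
  [t*exp(3*t) + exp(3*t), t*exp(3*t)]
  [-t*exp(3*t), -t*exp(3*t) + exp(3*t)]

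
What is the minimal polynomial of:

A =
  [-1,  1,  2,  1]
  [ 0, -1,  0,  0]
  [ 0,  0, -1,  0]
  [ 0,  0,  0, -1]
x^2 + 2*x + 1

The characteristic polynomial is χ_A(x) = (x + 1)^4, so the eigenvalues are known. The minimal polynomial is
  m_A(x) = Π_λ (x − λ)^{k_λ}
where k_λ is the size of the *largest* Jordan block for λ (equivalently, the smallest k with (A − λI)^k v = 0 for every generalised eigenvector v of λ).

  λ = -1: largest Jordan block has size 2, contributing (x + 1)^2

So m_A(x) = (x + 1)^2 = x^2 + 2*x + 1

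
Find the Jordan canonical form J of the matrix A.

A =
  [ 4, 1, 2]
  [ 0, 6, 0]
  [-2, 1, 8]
J_2(6) ⊕ J_1(6)

The characteristic polynomial is
  det(x·I − A) = x^3 - 18*x^2 + 108*x - 216 = (x - 6)^3

Eigenvalues and multiplicities (the geometric multiplicity of λ is n − rank(A − λI), which equals the number of Jordan blocks for λ):
  λ = 6: algebraic multiplicity = 3, geometric multiplicity = 2

Determining the block sizes for each eigenvalue:
  λ = 6: 2 blocks summing to 3 forces exactly one block of size 2 and the rest size 1 → block sizes [2, 1]

Assembling the blocks gives a Jordan form
J =
  [6, 1, 0]
  [0, 6, 0]
  [0, 0, 6]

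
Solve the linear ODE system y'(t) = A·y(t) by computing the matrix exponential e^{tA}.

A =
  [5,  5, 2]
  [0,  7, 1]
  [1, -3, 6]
e^{tA} =
  [3*t^2*exp(6*t)/2 - t*exp(6*t) + exp(6*t), -3*t^2*exp(6*t) + 5*t*exp(6*t), 3*t^2*exp(6*t)/2 + 2*t*exp(6*t)]
  [t^2*exp(6*t)/2, -t^2*exp(6*t) + t*exp(6*t) + exp(6*t), t^2*exp(6*t)/2 + t*exp(6*t)]
  [-t^2*exp(6*t)/2 + t*exp(6*t), t^2*exp(6*t) - 3*t*exp(6*t), -t^2*exp(6*t)/2 + exp(6*t)]

Strategy: write A = P · J · P⁻¹ where J is a Jordan canonical form, so e^{tA} = P · e^{tJ} · P⁻¹, and e^{tJ} can be computed block-by-block.

A has Jordan form
J =
  [6, 1, 0]
  [0, 6, 1]
  [0, 0, 6]
(up to reordering of blocks).

Per-block formulas:
  For a 3×3 Jordan block J_3(6): exp(t · J_3(6)) = e^(6t)·(I + t·N + (t^2/2)·N^2), where N is the 3×3 nilpotent shift.

After assembling e^{tJ} and conjugating by P, we get:

e^{tA} =
  [3*t^2*exp(6*t)/2 - t*exp(6*t) + exp(6*t), -3*t^2*exp(6*t) + 5*t*exp(6*t), 3*t^2*exp(6*t)/2 + 2*t*exp(6*t)]
  [t^2*exp(6*t)/2, -t^2*exp(6*t) + t*exp(6*t) + exp(6*t), t^2*exp(6*t)/2 + t*exp(6*t)]
  [-t^2*exp(6*t)/2 + t*exp(6*t), t^2*exp(6*t) - 3*t*exp(6*t), -t^2*exp(6*t)/2 + exp(6*t)]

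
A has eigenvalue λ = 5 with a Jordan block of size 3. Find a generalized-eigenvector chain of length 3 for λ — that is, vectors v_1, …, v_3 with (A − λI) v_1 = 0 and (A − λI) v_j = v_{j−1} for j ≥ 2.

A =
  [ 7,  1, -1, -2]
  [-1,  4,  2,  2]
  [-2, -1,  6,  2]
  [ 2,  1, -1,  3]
A Jordan chain for λ = 5 of length 3:
v_1 = (1, -1, -1, 1)ᵀ
v_2 = (2, -1, -2, 2)ᵀ
v_3 = (1, 0, 0, 0)ᵀ

Let N = A − (5)·I. We want v_3 with N^3 v_3 = 0 but N^2 v_3 ≠ 0; then v_{j-1} := N · v_j for j = 3, …, 2.

Pick v_3 = (1, 0, 0, 0)ᵀ.
Then v_2 = N · v_3 = (2, -1, -2, 2)ᵀ.
Then v_1 = N · v_2 = (1, -1, -1, 1)ᵀ.

Sanity check: (A − (5)·I) v_1 = (0, 0, 0, 0)ᵀ = 0. ✓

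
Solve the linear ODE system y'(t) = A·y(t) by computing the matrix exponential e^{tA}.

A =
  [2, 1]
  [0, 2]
e^{tA} =
  [exp(2*t), t*exp(2*t)]
  [0, exp(2*t)]

Strategy: write A = P · J · P⁻¹ where J is a Jordan canonical form, so e^{tA} = P · e^{tJ} · P⁻¹, and e^{tJ} can be computed block-by-block.

A has Jordan form
J =
  [2, 1]
  [0, 2]
(up to reordering of blocks).

Per-block formulas:
  For a 2×2 Jordan block J_2(2): exp(t · J_2(2)) = e^(2t)·(I + t·N), where N is the 2×2 nilpotent shift.

After assembling e^{tJ} and conjugating by P, we get:

e^{tA} =
  [exp(2*t), t*exp(2*t)]
  [0, exp(2*t)]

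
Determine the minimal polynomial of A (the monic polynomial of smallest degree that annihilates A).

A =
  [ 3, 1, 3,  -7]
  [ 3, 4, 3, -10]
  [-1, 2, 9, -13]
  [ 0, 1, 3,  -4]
x^2 - 6*x + 9

The characteristic polynomial is χ_A(x) = (x - 3)^4, so the eigenvalues are known. The minimal polynomial is
  m_A(x) = Π_λ (x − λ)^{k_λ}
where k_λ is the size of the *largest* Jordan block for λ (equivalently, the smallest k with (A − λI)^k v = 0 for every generalised eigenvector v of λ).

  λ = 3: largest Jordan block has size 2, contributing (x − 3)^2

So m_A(x) = (x - 3)^2 = x^2 - 6*x + 9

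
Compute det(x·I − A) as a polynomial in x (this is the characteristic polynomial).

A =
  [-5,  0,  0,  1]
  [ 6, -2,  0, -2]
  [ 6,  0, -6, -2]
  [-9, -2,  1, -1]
x^4 + 14*x^3 + 72*x^2 + 160*x + 128

Expanding det(x·I − A) (e.g. by cofactor expansion or by noting that A is similar to its Jordan form J, which has the same characteristic polynomial as A) gives
  χ_A(x) = x^4 + 14*x^3 + 72*x^2 + 160*x + 128
which factors as (x + 2)*(x + 4)^3. The eigenvalues (with algebraic multiplicities) are λ = -4 with multiplicity 3, λ = -2 with multiplicity 1.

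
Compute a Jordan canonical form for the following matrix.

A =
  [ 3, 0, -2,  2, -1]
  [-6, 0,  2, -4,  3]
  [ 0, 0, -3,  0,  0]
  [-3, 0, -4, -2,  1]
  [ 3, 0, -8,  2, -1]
J_1(-3) ⊕ J_3(0) ⊕ J_1(0)

The characteristic polynomial is
  det(x·I − A) = x^5 + 3*x^4 = x^4*(x + 3)

Eigenvalues and multiplicities (the geometric multiplicity of λ is n − rank(A − λI), which equals the number of Jordan blocks for λ):
  λ = -3: algebraic multiplicity = 1, geometric multiplicity = 1
  λ = 0: algebraic multiplicity = 4, geometric multiplicity = 2

Determining the block sizes for each eigenvalue:
  λ = -3: one block (gm = 1), so the single block has size am = 1 → block sizes [1]
  λ = 0: with am = 4 and gm = 2, the partition is not yet determined (e.g. several partitions of 4 into 2 parts exist). Let N = A − (0)·I. Computing rank(N^1) = 3, rank(N^2) = 2, rank(N^3) = 1; the number of blocks of size ≥ j is rank(N^{j−1}) − rank(N^j), giving [2, 1, 1]. So we have 1 block(s) of size 3, 1 block(s) of size 1 → block sizes [3, 1]

Assembling the blocks gives a Jordan form
J =
  [-3, 0, 0, 0, 0]
  [ 0, 0, 1, 0, 0]
  [ 0, 0, 0, 1, 0]
  [ 0, 0, 0, 0, 0]
  [ 0, 0, 0, 0, 0]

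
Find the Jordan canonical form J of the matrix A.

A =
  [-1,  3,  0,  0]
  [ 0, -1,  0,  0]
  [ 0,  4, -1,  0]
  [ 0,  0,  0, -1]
J_2(-1) ⊕ J_1(-1) ⊕ J_1(-1)

The characteristic polynomial is
  det(x·I − A) = x^4 + 4*x^3 + 6*x^2 + 4*x + 1 = (x + 1)^4

Eigenvalues and multiplicities (the geometric multiplicity of λ is n − rank(A − λI), which equals the number of Jordan blocks for λ):
  λ = -1: algebraic multiplicity = 4, geometric multiplicity = 3

Determining the block sizes for each eigenvalue:
  λ = -1: 3 blocks summing to 4 forces exactly one block of size 2 and the rest size 1 → block sizes [2, 1, 1]

Assembling the blocks gives a Jordan form
J =
  [-1,  1,  0,  0]
  [ 0, -1,  0,  0]
  [ 0,  0, -1,  0]
  [ 0,  0,  0, -1]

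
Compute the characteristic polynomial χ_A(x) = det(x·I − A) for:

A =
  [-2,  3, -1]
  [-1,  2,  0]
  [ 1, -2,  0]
x^3

Expanding det(x·I − A) (e.g. by cofactor expansion or by noting that A is similar to its Jordan form J, which has the same characteristic polynomial as A) gives
  χ_A(x) = x^3
which factors as x^3. The eigenvalues (with algebraic multiplicities) are λ = 0 with multiplicity 3.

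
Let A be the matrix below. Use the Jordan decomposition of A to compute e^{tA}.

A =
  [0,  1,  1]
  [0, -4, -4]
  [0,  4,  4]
e^{tA} =
  [1, t, t]
  [0, 1 - 4*t, -4*t]
  [0, 4*t, 4*t + 1]

Strategy: write A = P · J · P⁻¹ where J is a Jordan canonical form, so e^{tA} = P · e^{tJ} · P⁻¹, and e^{tJ} can be computed block-by-block.

A has Jordan form
J =
  [0, 1, 0]
  [0, 0, 0]
  [0, 0, 0]
(up to reordering of blocks).

Per-block formulas:
  For a 2×2 Jordan block J_2(0): exp(t · J_2(0)) = e^(0t)·(I + t·N), where N is the 2×2 nilpotent shift.
  For a 1×1 block at λ = 0: exp(t · [0]) = [e^(0t)].

After assembling e^{tJ} and conjugating by P, we get:

e^{tA} =
  [1, t, t]
  [0, 1 - 4*t, -4*t]
  [0, 4*t, 4*t + 1]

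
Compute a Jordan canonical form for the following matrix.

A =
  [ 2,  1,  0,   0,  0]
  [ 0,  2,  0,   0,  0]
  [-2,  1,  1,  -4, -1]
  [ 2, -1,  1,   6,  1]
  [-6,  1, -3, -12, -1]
J_2(2) ⊕ J_2(2) ⊕ J_1(2)

The characteristic polynomial is
  det(x·I − A) = x^5 - 10*x^4 + 40*x^3 - 80*x^2 + 80*x - 32 = (x - 2)^5

Eigenvalues and multiplicities (the geometric multiplicity of λ is n − rank(A − λI), which equals the number of Jordan blocks for λ):
  λ = 2: algebraic multiplicity = 5, geometric multiplicity = 3

Determining the block sizes for each eigenvalue:
  λ = 2: with am = 5 and gm = 3, the partition is not yet determined (e.g. several partitions of 5 into 3 parts exist). Let N = A − (2)·I. Computing rank(N^1) = 2, rank(N^2) = 0; the number of blocks of size ≥ j is rank(N^{j−1}) − rank(N^j), giving [3, 2]. So we have 2 block(s) of size 2, 1 block(s) of size 1 → block sizes [2, 2, 1]

Assembling the blocks gives a Jordan form
J =
  [2, 1, 0, 0, 0]
  [0, 2, 0, 0, 0]
  [0, 0, 2, 1, 0]
  [0, 0, 0, 2, 0]
  [0, 0, 0, 0, 2]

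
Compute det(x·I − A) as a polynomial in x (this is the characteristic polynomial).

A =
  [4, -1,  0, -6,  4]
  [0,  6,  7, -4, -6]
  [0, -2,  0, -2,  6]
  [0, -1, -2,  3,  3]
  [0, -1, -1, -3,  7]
x^5 - 20*x^4 + 160*x^3 - 640*x^2 + 1280*x - 1024

Expanding det(x·I − A) (e.g. by cofactor expansion or by noting that A is similar to its Jordan form J, which has the same characteristic polynomial as A) gives
  χ_A(x) = x^5 - 20*x^4 + 160*x^3 - 640*x^2 + 1280*x - 1024
which factors as (x - 4)^5. The eigenvalues (with algebraic multiplicities) are λ = 4 with multiplicity 5.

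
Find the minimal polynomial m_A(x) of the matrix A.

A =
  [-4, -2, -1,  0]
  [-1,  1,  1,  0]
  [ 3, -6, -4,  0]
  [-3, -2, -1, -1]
x^3 + 7*x^2 + 15*x + 9

The characteristic polynomial is χ_A(x) = (x + 1)^2*(x + 3)^2, so the eigenvalues are known. The minimal polynomial is
  m_A(x) = Π_λ (x − λ)^{k_λ}
where k_λ is the size of the *largest* Jordan block for λ (equivalently, the smallest k with (A − λI)^k v = 0 for every generalised eigenvector v of λ).

  λ = -3: largest Jordan block has size 2, contributing (x + 3)^2
  λ = -1: largest Jordan block has size 1, contributing (x + 1)

So m_A(x) = (x + 1)*(x + 3)^2 = x^3 + 7*x^2 + 15*x + 9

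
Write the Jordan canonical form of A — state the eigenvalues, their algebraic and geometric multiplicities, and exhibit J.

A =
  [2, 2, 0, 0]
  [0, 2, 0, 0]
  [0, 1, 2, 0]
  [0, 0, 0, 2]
J_2(2) ⊕ J_1(2) ⊕ J_1(2)

The characteristic polynomial is
  det(x·I − A) = x^4 - 8*x^3 + 24*x^2 - 32*x + 16 = (x - 2)^4

Eigenvalues and multiplicities (the geometric multiplicity of λ is n − rank(A − λI), which equals the number of Jordan blocks for λ):
  λ = 2: algebraic multiplicity = 4, geometric multiplicity = 3

Determining the block sizes for each eigenvalue:
  λ = 2: 3 blocks summing to 4 forces exactly one block of size 2 and the rest size 1 → block sizes [2, 1, 1]

Assembling the blocks gives a Jordan form
J =
  [2, 1, 0, 0]
  [0, 2, 0, 0]
  [0, 0, 2, 0]
  [0, 0, 0, 2]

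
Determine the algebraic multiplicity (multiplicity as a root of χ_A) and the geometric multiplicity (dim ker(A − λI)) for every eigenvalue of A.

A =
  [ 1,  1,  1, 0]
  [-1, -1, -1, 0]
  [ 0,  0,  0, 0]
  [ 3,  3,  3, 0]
λ = 0: alg = 4, geom = 3

Step 1 — factor the characteristic polynomial to read off the algebraic multiplicities:
  χ_A(x) = x^4

Step 2 — compute geometric multiplicities via the rank-nullity identity g(λ) = n − rank(A − λI):
  rank(A − (0)·I) = 1, so dim ker(A − (0)·I) = n − 1 = 3

Summary:
  λ = 0: algebraic multiplicity = 4, geometric multiplicity = 3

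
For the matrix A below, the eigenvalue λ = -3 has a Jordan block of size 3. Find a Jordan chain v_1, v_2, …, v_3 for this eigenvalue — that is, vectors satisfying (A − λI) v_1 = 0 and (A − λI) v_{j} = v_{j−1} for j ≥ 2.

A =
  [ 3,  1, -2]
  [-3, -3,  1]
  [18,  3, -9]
A Jordan chain for λ = -3 of length 3:
v_1 = (-3, 0, -9)ᵀ
v_2 = (6, -3, 18)ᵀ
v_3 = (1, 0, 0)ᵀ

Let N = A − (-3)·I. We want v_3 with N^3 v_3 = 0 but N^2 v_3 ≠ 0; then v_{j-1} := N · v_j for j = 3, …, 2.

Pick v_3 = (1, 0, 0)ᵀ.
Then v_2 = N · v_3 = (6, -3, 18)ᵀ.
Then v_1 = N · v_2 = (-3, 0, -9)ᵀ.

Sanity check: (A − (-3)·I) v_1 = (0, 0, 0)ᵀ = 0. ✓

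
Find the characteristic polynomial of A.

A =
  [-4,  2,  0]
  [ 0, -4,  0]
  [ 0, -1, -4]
x^3 + 12*x^2 + 48*x + 64

Expanding det(x·I − A) (e.g. by cofactor expansion or by noting that A is similar to its Jordan form J, which has the same characteristic polynomial as A) gives
  χ_A(x) = x^3 + 12*x^2 + 48*x + 64
which factors as (x + 4)^3. The eigenvalues (with algebraic multiplicities) are λ = -4 with multiplicity 3.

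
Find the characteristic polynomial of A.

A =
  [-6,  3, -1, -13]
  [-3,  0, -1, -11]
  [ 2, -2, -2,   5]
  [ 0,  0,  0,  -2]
x^4 + 10*x^3 + 37*x^2 + 60*x + 36

Expanding det(x·I − A) (e.g. by cofactor expansion or by noting that A is similar to its Jordan form J, which has the same characteristic polynomial as A) gives
  χ_A(x) = x^4 + 10*x^3 + 37*x^2 + 60*x + 36
which factors as (x + 2)^2*(x + 3)^2. The eigenvalues (with algebraic multiplicities) are λ = -3 with multiplicity 2, λ = -2 with multiplicity 2.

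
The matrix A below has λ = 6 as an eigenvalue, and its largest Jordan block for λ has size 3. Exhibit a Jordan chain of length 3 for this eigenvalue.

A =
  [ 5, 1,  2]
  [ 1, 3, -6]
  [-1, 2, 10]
A Jordan chain for λ = 6 of length 3:
v_1 = (0, 2, -1)ᵀ
v_2 = (-1, 1, -1)ᵀ
v_3 = (1, 0, 0)ᵀ

Let N = A − (6)·I. We want v_3 with N^3 v_3 = 0 but N^2 v_3 ≠ 0; then v_{j-1} := N · v_j for j = 3, …, 2.

Pick v_3 = (1, 0, 0)ᵀ.
Then v_2 = N · v_3 = (-1, 1, -1)ᵀ.
Then v_1 = N · v_2 = (0, 2, -1)ᵀ.

Sanity check: (A − (6)·I) v_1 = (0, 0, 0)ᵀ = 0. ✓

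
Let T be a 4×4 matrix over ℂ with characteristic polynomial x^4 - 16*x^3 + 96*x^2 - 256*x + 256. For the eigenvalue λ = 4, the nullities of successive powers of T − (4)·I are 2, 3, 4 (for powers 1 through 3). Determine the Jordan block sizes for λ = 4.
Block sizes for λ = 4: [3, 1]

From the dimensions of kernels of powers, the number of Jordan blocks of size at least j is d_j − d_{j−1} where d_j = dim ker(N^j) (with d_0 = 0). Computing the differences gives [2, 1, 1].
The number of blocks of size exactly k is (#blocks of size ≥ k) − (#blocks of size ≥ k + 1), so the partition is: 1 block(s) of size 1, 1 block(s) of size 3.
In nonincreasing order the block sizes are [3, 1].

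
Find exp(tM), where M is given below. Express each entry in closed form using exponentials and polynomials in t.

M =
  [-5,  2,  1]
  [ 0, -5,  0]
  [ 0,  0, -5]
e^{tM} =
  [exp(-5*t), 2*t*exp(-5*t), t*exp(-5*t)]
  [0, exp(-5*t), 0]
  [0, 0, exp(-5*t)]

Strategy: write M = P · J · P⁻¹ where J is a Jordan canonical form, so e^{tM} = P · e^{tJ} · P⁻¹, and e^{tJ} can be computed block-by-block.

M has Jordan form
J =
  [-5,  1,  0]
  [ 0, -5,  0]
  [ 0,  0, -5]
(up to reordering of blocks).

Per-block formulas:
  For a 2×2 Jordan block J_2(-5): exp(t · J_2(-5)) = e^(-5t)·(I + t·N), where N is the 2×2 nilpotent shift.
  For a 1×1 block at λ = -5: exp(t · [-5]) = [e^(-5t)].

After assembling e^{tJ} and conjugating by P, we get:

e^{tM} =
  [exp(-5*t), 2*t*exp(-5*t), t*exp(-5*t)]
  [0, exp(-5*t), 0]
  [0, 0, exp(-5*t)]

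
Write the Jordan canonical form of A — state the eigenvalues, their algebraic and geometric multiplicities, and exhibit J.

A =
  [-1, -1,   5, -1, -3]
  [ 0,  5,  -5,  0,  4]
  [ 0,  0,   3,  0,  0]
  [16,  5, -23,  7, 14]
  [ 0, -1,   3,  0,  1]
J_3(3) ⊕ J_2(3)

The characteristic polynomial is
  det(x·I − A) = x^5 - 15*x^4 + 90*x^3 - 270*x^2 + 405*x - 243 = (x - 3)^5

Eigenvalues and multiplicities (the geometric multiplicity of λ is n − rank(A − λI), which equals the number of Jordan blocks for λ):
  λ = 3: algebraic multiplicity = 5, geometric multiplicity = 2

Determining the block sizes for each eigenvalue:
  λ = 3: with am = 5 and gm = 2, the partition is not yet determined (e.g. several partitions of 5 into 2 parts exist). Let N = A − (3)·I. Computing rank(N^1) = 3, rank(N^2) = 1, rank(N^3) = 0; the number of blocks of size ≥ j is rank(N^{j−1}) − rank(N^j), giving [2, 2, 1]. So we have 1 block(s) of size 3, 1 block(s) of size 2 → block sizes [3, 2]

Assembling the blocks gives a Jordan form
J =
  [3, 1, 0, 0, 0]
  [0, 3, 1, 0, 0]
  [0, 0, 3, 0, 0]
  [0, 0, 0, 3, 1]
  [0, 0, 0, 0, 3]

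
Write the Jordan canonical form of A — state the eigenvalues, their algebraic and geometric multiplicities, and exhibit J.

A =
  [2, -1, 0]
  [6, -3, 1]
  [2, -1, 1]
J_3(0)

The characteristic polynomial is
  det(x·I − A) = x^3

Eigenvalues and multiplicities (the geometric multiplicity of λ is n − rank(A − λI), which equals the number of Jordan blocks for λ):
  λ = 0: algebraic multiplicity = 3, geometric multiplicity = 1

Determining the block sizes for each eigenvalue:
  λ = 0: one block (gm = 1), so the single block has size am = 3 → block sizes [3]

Assembling the blocks gives a Jordan form
J =
  [0, 1, 0]
  [0, 0, 1]
  [0, 0, 0]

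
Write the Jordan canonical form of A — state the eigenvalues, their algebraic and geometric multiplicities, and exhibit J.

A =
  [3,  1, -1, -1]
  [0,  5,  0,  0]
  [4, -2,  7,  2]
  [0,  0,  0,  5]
J_2(5) ⊕ J_1(5) ⊕ J_1(5)

The characteristic polynomial is
  det(x·I − A) = x^4 - 20*x^3 + 150*x^2 - 500*x + 625 = (x - 5)^4

Eigenvalues and multiplicities (the geometric multiplicity of λ is n − rank(A − λI), which equals the number of Jordan blocks for λ):
  λ = 5: algebraic multiplicity = 4, geometric multiplicity = 3

Determining the block sizes for each eigenvalue:
  λ = 5: 3 blocks summing to 4 forces exactly one block of size 2 and the rest size 1 → block sizes [2, 1, 1]

Assembling the blocks gives a Jordan form
J =
  [5, 1, 0, 0]
  [0, 5, 0, 0]
  [0, 0, 5, 0]
  [0, 0, 0, 5]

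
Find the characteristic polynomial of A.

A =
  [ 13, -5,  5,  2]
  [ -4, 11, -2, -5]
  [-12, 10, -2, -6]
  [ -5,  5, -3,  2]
x^4 - 24*x^3 + 216*x^2 - 864*x + 1296

Expanding det(x·I − A) (e.g. by cofactor expansion or by noting that A is similar to its Jordan form J, which has the same characteristic polynomial as A) gives
  χ_A(x) = x^4 - 24*x^3 + 216*x^2 - 864*x + 1296
which factors as (x - 6)^4. The eigenvalues (with algebraic multiplicities) are λ = 6 with multiplicity 4.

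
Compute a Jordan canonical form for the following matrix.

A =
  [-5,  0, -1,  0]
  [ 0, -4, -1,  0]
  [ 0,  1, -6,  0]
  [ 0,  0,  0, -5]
J_3(-5) ⊕ J_1(-5)

The characteristic polynomial is
  det(x·I − A) = x^4 + 20*x^3 + 150*x^2 + 500*x + 625 = (x + 5)^4

Eigenvalues and multiplicities (the geometric multiplicity of λ is n − rank(A − λI), which equals the number of Jordan blocks for λ):
  λ = -5: algebraic multiplicity = 4, geometric multiplicity = 2

Determining the block sizes for each eigenvalue:
  λ = -5: with am = 4 and gm = 2, the partition is not yet determined (e.g. several partitions of 4 into 2 parts exist). Let N = A − (-5)·I. Computing rank(N^1) = 2, rank(N^2) = 1, rank(N^3) = 0; the number of blocks of size ≥ j is rank(N^{j−1}) − rank(N^j), giving [2, 1, 1]. So we have 1 block(s) of size 3, 1 block(s) of size 1 → block sizes [3, 1]

Assembling the blocks gives a Jordan form
J =
  [-5,  1,  0,  0]
  [ 0, -5,  1,  0]
  [ 0,  0, -5,  0]
  [ 0,  0,  0, -5]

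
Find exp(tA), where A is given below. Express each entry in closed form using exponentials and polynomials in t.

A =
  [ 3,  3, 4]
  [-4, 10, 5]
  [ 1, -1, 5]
e^{tA} =
  [t^2*exp(6*t)/2 - 3*t*exp(6*t) + exp(6*t), -t^2*exp(6*t)/2 + 3*t*exp(6*t), -t^2*exp(6*t)/2 + 4*t*exp(6*t)]
  [t^2*exp(6*t)/2 - 4*t*exp(6*t), -t^2*exp(6*t)/2 + 4*t*exp(6*t) + exp(6*t), -t^2*exp(6*t)/2 + 5*t*exp(6*t)]
  [t*exp(6*t), -t*exp(6*t), -t*exp(6*t) + exp(6*t)]

Strategy: write A = P · J · P⁻¹ where J is a Jordan canonical form, so e^{tA} = P · e^{tJ} · P⁻¹, and e^{tJ} can be computed block-by-block.

A has Jordan form
J =
  [6, 1, 0]
  [0, 6, 1]
  [0, 0, 6]
(up to reordering of blocks).

Per-block formulas:
  For a 3×3 Jordan block J_3(6): exp(t · J_3(6)) = e^(6t)·(I + t·N + (t^2/2)·N^2), where N is the 3×3 nilpotent shift.

After assembling e^{tJ} and conjugating by P, we get:

e^{tA} =
  [t^2*exp(6*t)/2 - 3*t*exp(6*t) + exp(6*t), -t^2*exp(6*t)/2 + 3*t*exp(6*t), -t^2*exp(6*t)/2 + 4*t*exp(6*t)]
  [t^2*exp(6*t)/2 - 4*t*exp(6*t), -t^2*exp(6*t)/2 + 4*t*exp(6*t) + exp(6*t), -t^2*exp(6*t)/2 + 5*t*exp(6*t)]
  [t*exp(6*t), -t*exp(6*t), -t*exp(6*t) + exp(6*t)]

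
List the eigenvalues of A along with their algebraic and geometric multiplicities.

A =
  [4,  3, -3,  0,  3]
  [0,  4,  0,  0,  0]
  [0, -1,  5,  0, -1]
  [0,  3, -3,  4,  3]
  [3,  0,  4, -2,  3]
λ = 4: alg = 5, geom = 3

Step 1 — factor the characteristic polynomial to read off the algebraic multiplicities:
  χ_A(x) = (x - 4)^5

Step 2 — compute geometric multiplicities via the rank-nullity identity g(λ) = n − rank(A − λI):
  rank(A − (4)·I) = 2, so dim ker(A − (4)·I) = n − 2 = 3

Summary:
  λ = 4: algebraic multiplicity = 5, geometric multiplicity = 3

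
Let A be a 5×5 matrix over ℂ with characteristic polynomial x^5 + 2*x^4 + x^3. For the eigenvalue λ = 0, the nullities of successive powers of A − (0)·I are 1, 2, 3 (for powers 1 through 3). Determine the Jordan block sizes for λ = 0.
Block sizes for λ = 0: [3]

From the dimensions of kernels of powers, the number of Jordan blocks of size at least j is d_j − d_{j−1} where d_j = dim ker(N^j) (with d_0 = 0). Computing the differences gives [1, 1, 1].
The number of blocks of size exactly k is (#blocks of size ≥ k) − (#blocks of size ≥ k + 1), so the partition is: 1 block(s) of size 3.
In nonincreasing order the block sizes are [3].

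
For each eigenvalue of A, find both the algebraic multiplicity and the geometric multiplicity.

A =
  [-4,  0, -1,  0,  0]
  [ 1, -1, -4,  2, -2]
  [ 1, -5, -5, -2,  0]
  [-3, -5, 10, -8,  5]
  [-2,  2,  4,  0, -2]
λ = -4: alg = 5, geom = 2

Step 1 — factor the characteristic polynomial to read off the algebraic multiplicities:
  χ_A(x) = (x + 4)^5

Step 2 — compute geometric multiplicities via the rank-nullity identity g(λ) = n − rank(A − λI):
  rank(A − (-4)·I) = 3, so dim ker(A − (-4)·I) = n − 3 = 2

Summary:
  λ = -4: algebraic multiplicity = 5, geometric multiplicity = 2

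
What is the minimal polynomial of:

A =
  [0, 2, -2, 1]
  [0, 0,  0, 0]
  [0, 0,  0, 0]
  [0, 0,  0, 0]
x^2

The characteristic polynomial is χ_A(x) = x^4, so the eigenvalues are known. The minimal polynomial is
  m_A(x) = Π_λ (x − λ)^{k_λ}
where k_λ is the size of the *largest* Jordan block for λ (equivalently, the smallest k with (A − λI)^k v = 0 for every generalised eigenvector v of λ).

  λ = 0: largest Jordan block has size 2, contributing (x − 0)^2

So m_A(x) = x^2 = x^2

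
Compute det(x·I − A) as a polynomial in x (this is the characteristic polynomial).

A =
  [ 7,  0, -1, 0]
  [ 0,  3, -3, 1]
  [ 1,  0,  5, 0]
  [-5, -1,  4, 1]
x^4 - 16*x^3 + 88*x^2 - 192*x + 144

Expanding det(x·I − A) (e.g. by cofactor expansion or by noting that A is similar to its Jordan form J, which has the same characteristic polynomial as A) gives
  χ_A(x) = x^4 - 16*x^3 + 88*x^2 - 192*x + 144
which factors as (x - 6)^2*(x - 2)^2. The eigenvalues (with algebraic multiplicities) are λ = 2 with multiplicity 2, λ = 6 with multiplicity 2.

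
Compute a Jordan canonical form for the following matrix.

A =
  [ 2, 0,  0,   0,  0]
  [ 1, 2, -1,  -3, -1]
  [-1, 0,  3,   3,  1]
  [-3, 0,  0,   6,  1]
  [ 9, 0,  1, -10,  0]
J_1(2) ⊕ J_1(2) ⊕ J_3(3)

The characteristic polynomial is
  det(x·I − A) = x^5 - 13*x^4 + 67*x^3 - 171*x^2 + 216*x - 108 = (x - 3)^3*(x - 2)^2

Eigenvalues and multiplicities (the geometric multiplicity of λ is n − rank(A − λI), which equals the number of Jordan blocks for λ):
  λ = 2: algebraic multiplicity = 2, geometric multiplicity = 2
  λ = 3: algebraic multiplicity = 3, geometric multiplicity = 1

Determining the block sizes for each eigenvalue:
  λ = 2: gm = am = 2, so every block has size 1 → block sizes [1, 1]
  λ = 3: one block (gm = 1), so the single block has size am = 3 → block sizes [3]

Assembling the blocks gives a Jordan form
J =
  [2, 0, 0, 0, 0]
  [0, 2, 0, 0, 0]
  [0, 0, 3, 1, 0]
  [0, 0, 0, 3, 1]
  [0, 0, 0, 0, 3]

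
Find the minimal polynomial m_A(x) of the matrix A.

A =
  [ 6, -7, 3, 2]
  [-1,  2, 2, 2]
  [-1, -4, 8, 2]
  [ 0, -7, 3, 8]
x^3 - 18*x^2 + 108*x - 216

The characteristic polynomial is χ_A(x) = (x - 6)^4, so the eigenvalues are known. The minimal polynomial is
  m_A(x) = Π_λ (x − λ)^{k_λ}
where k_λ is the size of the *largest* Jordan block for λ (equivalently, the smallest k with (A − λI)^k v = 0 for every generalised eigenvector v of λ).

  λ = 6: largest Jordan block has size 3, contributing (x − 6)^3

So m_A(x) = (x - 6)^3 = x^3 - 18*x^2 + 108*x - 216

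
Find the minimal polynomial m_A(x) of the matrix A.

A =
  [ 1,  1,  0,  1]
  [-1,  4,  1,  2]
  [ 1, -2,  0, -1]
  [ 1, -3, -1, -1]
x^2 - 2*x + 1

The characteristic polynomial is χ_A(x) = (x - 1)^4, so the eigenvalues are known. The minimal polynomial is
  m_A(x) = Π_λ (x − λ)^{k_λ}
where k_λ is the size of the *largest* Jordan block for λ (equivalently, the smallest k with (A − λI)^k v = 0 for every generalised eigenvector v of λ).

  λ = 1: largest Jordan block has size 2, contributing (x − 1)^2

So m_A(x) = (x - 1)^2 = x^2 - 2*x + 1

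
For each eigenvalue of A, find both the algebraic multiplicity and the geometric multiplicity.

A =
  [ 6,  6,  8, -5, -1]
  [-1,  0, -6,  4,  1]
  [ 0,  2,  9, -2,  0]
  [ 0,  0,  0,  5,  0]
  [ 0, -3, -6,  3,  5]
λ = 5: alg = 5, geom = 3

Step 1 — factor the characteristic polynomial to read off the algebraic multiplicities:
  χ_A(x) = (x - 5)^5

Step 2 — compute geometric multiplicities via the rank-nullity identity g(λ) = n − rank(A − λI):
  rank(A − (5)·I) = 2, so dim ker(A − (5)·I) = n − 2 = 3

Summary:
  λ = 5: algebraic multiplicity = 5, geometric multiplicity = 3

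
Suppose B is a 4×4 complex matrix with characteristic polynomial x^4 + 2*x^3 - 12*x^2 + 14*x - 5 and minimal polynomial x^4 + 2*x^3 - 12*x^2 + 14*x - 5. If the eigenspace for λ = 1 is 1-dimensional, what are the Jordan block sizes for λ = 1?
Block sizes for λ = 1: [3]

Step 1 — from the characteristic polynomial, algebraic multiplicity of λ = 1 is 3. From dim ker(B − (1)·I) = 1, there are exactly 1 Jordan blocks for λ = 1.
Step 2 — from the minimal polynomial, the factor (x − 1)^3 tells us the largest block for λ = 1 has size 3.
Step 3 — with total size 3, 1 blocks, and largest block 3, the block sizes (in nonincreasing order) are [3].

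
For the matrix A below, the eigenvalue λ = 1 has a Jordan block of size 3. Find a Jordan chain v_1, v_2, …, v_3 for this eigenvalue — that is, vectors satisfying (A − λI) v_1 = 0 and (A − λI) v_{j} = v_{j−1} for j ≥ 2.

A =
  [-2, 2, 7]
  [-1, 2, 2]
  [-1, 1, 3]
A Jordan chain for λ = 1 of length 3:
v_1 = (3, 1, 1)ᵀ
v_2 = (2, 1, 1)ᵀ
v_3 = (0, 1, 0)ᵀ

Let N = A − (1)·I. We want v_3 with N^3 v_3 = 0 but N^2 v_3 ≠ 0; then v_{j-1} := N · v_j for j = 3, …, 2.

Pick v_3 = (0, 1, 0)ᵀ.
Then v_2 = N · v_3 = (2, 1, 1)ᵀ.
Then v_1 = N · v_2 = (3, 1, 1)ᵀ.

Sanity check: (A − (1)·I) v_1 = (0, 0, 0)ᵀ = 0. ✓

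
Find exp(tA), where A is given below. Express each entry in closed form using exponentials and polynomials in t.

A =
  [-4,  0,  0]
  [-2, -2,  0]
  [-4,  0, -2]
e^{tA} =
  [exp(-4*t), 0, 0]
  [-exp(-2*t) + exp(-4*t), exp(-2*t), 0]
  [-2*exp(-2*t) + 2*exp(-4*t), 0, exp(-2*t)]

Strategy: write A = P · J · P⁻¹ where J is a Jordan canonical form, so e^{tA} = P · e^{tJ} · P⁻¹, and e^{tJ} can be computed block-by-block.

A has Jordan form
J =
  [-4,  0,  0]
  [ 0, -2,  0]
  [ 0,  0, -2]
(up to reordering of blocks).

Per-block formulas:
  For a 1×1 block at λ = -2: exp(t · [-2]) = [e^(-2t)].
  For a 1×1 block at λ = -4: exp(t · [-4]) = [e^(-4t)].

After assembling e^{tJ} and conjugating by P, we get:

e^{tA} =
  [exp(-4*t), 0, 0]
  [-exp(-2*t) + exp(-4*t), exp(-2*t), 0]
  [-2*exp(-2*t) + 2*exp(-4*t), 0, exp(-2*t)]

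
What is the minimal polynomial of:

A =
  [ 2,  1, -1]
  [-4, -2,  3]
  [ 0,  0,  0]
x^3

The characteristic polynomial is χ_A(x) = x^3, so the eigenvalues are known. The minimal polynomial is
  m_A(x) = Π_λ (x − λ)^{k_λ}
where k_λ is the size of the *largest* Jordan block for λ (equivalently, the smallest k with (A − λI)^k v = 0 for every generalised eigenvector v of λ).

  λ = 0: largest Jordan block has size 3, contributing (x − 0)^3

So m_A(x) = x^3 = x^3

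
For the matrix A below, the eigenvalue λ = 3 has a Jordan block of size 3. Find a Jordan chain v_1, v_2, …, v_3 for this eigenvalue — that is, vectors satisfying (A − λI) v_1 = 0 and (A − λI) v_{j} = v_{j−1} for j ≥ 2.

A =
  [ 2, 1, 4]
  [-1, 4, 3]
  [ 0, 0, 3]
A Jordan chain for λ = 3 of length 3:
v_1 = (-1, -1, 0)ᵀ
v_2 = (4, 3, 0)ᵀ
v_3 = (0, 0, 1)ᵀ

Let N = A − (3)·I. We want v_3 with N^3 v_3 = 0 but N^2 v_3 ≠ 0; then v_{j-1} := N · v_j for j = 3, …, 2.

Pick v_3 = (0, 0, 1)ᵀ.
Then v_2 = N · v_3 = (4, 3, 0)ᵀ.
Then v_1 = N · v_2 = (-1, -1, 0)ᵀ.

Sanity check: (A − (3)·I) v_1 = (0, 0, 0)ᵀ = 0. ✓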